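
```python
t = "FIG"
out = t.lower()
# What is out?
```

Trace:
`t = "FIG"` → t = 'FIG'
`out = t.lower()` → out = 'fig'
So out = 'fig'

Answer: 'fig'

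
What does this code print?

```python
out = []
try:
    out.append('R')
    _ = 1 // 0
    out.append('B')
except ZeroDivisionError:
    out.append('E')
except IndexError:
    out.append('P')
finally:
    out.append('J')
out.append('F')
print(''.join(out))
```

Execution trace: 'R' (try body) → 'E' (except ZeroDivisionError) → 'J' (finally) → 'F' (after the try/except). Output: REJF

Answer: REJF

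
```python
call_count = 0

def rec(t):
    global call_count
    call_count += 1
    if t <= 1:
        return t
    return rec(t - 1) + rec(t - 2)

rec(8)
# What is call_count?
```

Calls(t) = 1 + Calls(t-1) + Calls(t-2); Calls(0)=Calls(1)=1. For t=8 this gives 67.

Answer: 67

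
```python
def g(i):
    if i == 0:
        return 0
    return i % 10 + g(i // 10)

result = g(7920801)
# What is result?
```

Sum of digits of 7920801: 1 + 0 + 8 + 0 + 2 + 9 + 7 = 27

Answer: 27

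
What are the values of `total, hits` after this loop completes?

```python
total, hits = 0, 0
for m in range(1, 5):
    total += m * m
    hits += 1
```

Sum of squares and count
`total, hits` takes the values: (0, 0) → (1, 0) → (1, 1) → (5, 1) → (5, 2) → (14, 2) → (14, 3) → (30, 3) → (30, 4)

Answer: 30, 4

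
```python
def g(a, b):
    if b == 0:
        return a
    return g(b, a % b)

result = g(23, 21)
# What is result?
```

g(23, 21) -> g(21, 2) -> g(2, 1) -> g(1, 0) -> 1

Answer: 1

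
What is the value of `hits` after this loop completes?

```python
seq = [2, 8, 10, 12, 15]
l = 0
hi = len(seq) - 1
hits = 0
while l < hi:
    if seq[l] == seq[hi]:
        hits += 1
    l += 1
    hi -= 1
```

Count matching pairs from ends
`hits` takes the values: 0

Answer: 0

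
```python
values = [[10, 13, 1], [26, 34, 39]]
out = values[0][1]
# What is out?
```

Trace:
`values = [[10, 13, 1], [26, 34, 39]]` → values = [[10, 13, 1], [26, 34, 39]]
`out = values[0][1]` → out = 13
So out = 13

Answer: 13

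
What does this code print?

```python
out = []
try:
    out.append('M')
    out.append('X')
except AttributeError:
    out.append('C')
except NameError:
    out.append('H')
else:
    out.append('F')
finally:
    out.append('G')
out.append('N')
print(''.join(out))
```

Execution trace: 'M' (try body) → 'X' (try body, no exception) → 'F' (else) → 'G' (finally) → 'N' (after the try/except). Output: MXFGN

Answer: MXFGN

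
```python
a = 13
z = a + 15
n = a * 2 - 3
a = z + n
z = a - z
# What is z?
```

Trace:
`a = 13` → a = 13
`z = a + 15` → z = 28
`n = a * 2 - 3` → n = 23
`a = z + n` → a = 51
`z = a - z` → z = 23
So z = 23

Answer: 23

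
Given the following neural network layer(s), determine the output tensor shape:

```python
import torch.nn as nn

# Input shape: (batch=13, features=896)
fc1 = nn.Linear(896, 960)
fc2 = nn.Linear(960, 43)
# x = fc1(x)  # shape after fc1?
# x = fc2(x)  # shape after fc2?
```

Input: (13, 896) -> after fc1: (13, 960) -> Output: (13, 43)

Answer: (13, 43)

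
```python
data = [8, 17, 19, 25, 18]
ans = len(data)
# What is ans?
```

Trace:
`data = [8, 17, 19, 25, 18]` → data = [8, 17, 19, 25, 18]
`ans = len(data)` → ans = 5
So ans = 5

Answer: 5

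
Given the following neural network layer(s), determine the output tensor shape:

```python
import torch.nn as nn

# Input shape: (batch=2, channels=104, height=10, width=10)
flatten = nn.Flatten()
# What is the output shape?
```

Input: (2, 104, 10, 10) -> Output: (2, 10400)

Answer: (2, 10400)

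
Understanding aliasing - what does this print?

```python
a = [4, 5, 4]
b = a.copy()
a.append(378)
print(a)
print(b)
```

Key concept: list.copy() creates independent copy.
Step by step:
`a = [4, 5, 4]` → a = [4, 5, 4]
`b = a.copy()` → b = [4, 5, 4]
`a.append(378)` → a = [4, 5, 4, 378]
`print(a)` → prints [4, 5, 4, 378]
`print(b)` → prints [4, 5, 4]

Answer:
[4, 5, 4, 378]
[4, 5, 4]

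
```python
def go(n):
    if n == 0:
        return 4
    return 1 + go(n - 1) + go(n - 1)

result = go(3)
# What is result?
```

go(n) = 1 + 2·go(n-1), go(0)=4. Closed form: (4+1)·2^3 - 1 = 39.

Answer: 39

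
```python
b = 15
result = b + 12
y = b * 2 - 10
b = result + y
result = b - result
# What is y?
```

Trace:
`b = 15` → b = 15
`result = b + 12` → result = 27
`y = b * 2 - 10` → y = 20
`b = result + y` → b = 47
`result = b - result` → result = 20
So y = 20

Answer: 20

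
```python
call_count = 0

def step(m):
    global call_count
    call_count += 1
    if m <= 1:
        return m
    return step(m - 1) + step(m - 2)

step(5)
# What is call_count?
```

Calls(m) = 1 + Calls(m-1) + Calls(m-2); Calls(0)=Calls(1)=1. For m=5 this gives 15.

Answer: 15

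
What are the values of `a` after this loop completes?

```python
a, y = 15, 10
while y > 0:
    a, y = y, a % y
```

GCD of 15 and 10
`a` takes the values: 15 → 10 → 5

Answer: 5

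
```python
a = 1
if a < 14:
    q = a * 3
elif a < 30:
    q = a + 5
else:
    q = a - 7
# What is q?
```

Trace:
`a = 1` → a = 1
`if a < 14: ...` → a < 14 is True → q = 3
So q = 3

Answer: 3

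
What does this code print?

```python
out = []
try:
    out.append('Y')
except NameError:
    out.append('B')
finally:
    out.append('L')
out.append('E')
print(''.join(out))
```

Execution trace: 'Y' (try body, no exception) → 'L' (finally) → 'E' (after the try/except). Output: YLE

Answer: YLE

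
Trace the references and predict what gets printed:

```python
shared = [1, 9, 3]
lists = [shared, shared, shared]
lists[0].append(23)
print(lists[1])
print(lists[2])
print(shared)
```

Key concept: list of same reference.
Step by step:
`shared = [1, 9, 3]` → shared = [1, 9, 3]
`lists = [shared, shared, shared]` → lists = [[1, 9, 3], [1, 9, 3], [1, 9, 3]]
`lists[0].append(23)` → shared = [1, 9, 3, 23]; lists = [[1, 9, 3, 23], [1, 9, 3, 23], [1, 9, 3, 23]]
`print(lists[1])` → prints [1, 9, 3, 23]
`print(lists[2])` → prints [1, 9, 3, 23]
`print(shared)` → prints [1, 9, 3, 23]

Answer:
[1, 9, 3, 23]
[1, 9, 3, 23]
[1, 9, 3, 23]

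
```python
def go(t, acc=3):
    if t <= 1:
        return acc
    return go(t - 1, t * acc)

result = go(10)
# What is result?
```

Accumulator trace (n, acc): (10, 3) -> (9, 30) -> (8, 270) -> (7, 2160) -> (6, 15120) -> (5, 90720) -> (4, 453600) -> (3, 1814400) -> (2, 5443200) -> (1, 10886400) -> return 10886400

Answer: 10886400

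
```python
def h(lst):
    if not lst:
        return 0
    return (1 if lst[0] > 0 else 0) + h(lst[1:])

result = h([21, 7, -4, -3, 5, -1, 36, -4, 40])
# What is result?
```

Count of positive elements in [21, 7, -4, -3, 5, -1, 36, -4, 40] = 5

Answer: 5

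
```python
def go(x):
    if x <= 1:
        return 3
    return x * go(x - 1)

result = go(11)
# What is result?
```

go(11) = 11 * 10 * 9 * 8 * 7 * 6 * 5 * 4 * 3 * 2 * 3 = 119750400

Answer: 119750400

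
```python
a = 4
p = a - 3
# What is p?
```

Trace:
`a = 4` → a = 4
`p = a - 3` → p = 1
So p = 1

Answer: 1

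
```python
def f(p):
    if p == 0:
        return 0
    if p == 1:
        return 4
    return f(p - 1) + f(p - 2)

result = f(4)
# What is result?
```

Build up from base cases: f(0)=0, f(1)=4, f(2)=4, f(3)=8, f(4)=12

Answer: 12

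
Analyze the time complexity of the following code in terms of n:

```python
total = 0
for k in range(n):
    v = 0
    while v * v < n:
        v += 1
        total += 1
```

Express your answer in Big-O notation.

Each loop level contributes: n × √n. Multiplying the contributions gives O(n√n).

Answer: O(n√n)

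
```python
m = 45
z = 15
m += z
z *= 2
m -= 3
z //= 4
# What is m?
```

Trace:
`m = 45` → m = 45
`z = 15` → z = 15
`m += z` → m = 60
`z *= 2` → z = 30
`m -= 3` → m = 57
`z //= 4` → z = 7
So m = 57

Answer: 57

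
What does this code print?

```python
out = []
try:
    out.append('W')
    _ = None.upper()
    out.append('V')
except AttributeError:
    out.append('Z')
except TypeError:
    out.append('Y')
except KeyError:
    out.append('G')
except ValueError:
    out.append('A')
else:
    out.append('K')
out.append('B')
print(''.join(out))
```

Execution trace: 'W' (try body) → 'Z' (except AttributeError) → 'B' (after the try/except). Output: WZB

Answer: WZB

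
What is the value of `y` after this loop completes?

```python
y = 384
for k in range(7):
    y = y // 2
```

Halve 7 times: 384 // 2^7 = 3
`y` takes the values: 384 → 192 → 96 → 48 → 24 → 12 → 6 → 3

Answer: 3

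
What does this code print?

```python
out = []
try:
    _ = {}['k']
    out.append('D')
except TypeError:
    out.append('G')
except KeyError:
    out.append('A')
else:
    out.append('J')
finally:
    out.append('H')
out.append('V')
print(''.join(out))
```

Execution trace: 'A' (except KeyError) → 'H' (finally) → 'V' (after the try/except). Output: AHV

Answer: AHV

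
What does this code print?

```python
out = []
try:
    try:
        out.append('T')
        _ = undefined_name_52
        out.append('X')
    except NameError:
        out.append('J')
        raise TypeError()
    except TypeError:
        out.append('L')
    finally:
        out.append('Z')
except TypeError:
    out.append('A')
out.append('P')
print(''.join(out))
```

Execution trace: 'T' (inner try body) → 'J' (inner except NameError) → 'Z' (inner finally) → 'A' (outer except TypeError) → 'P' (after the try/except). Output: TJZAP

Answer: TJZAP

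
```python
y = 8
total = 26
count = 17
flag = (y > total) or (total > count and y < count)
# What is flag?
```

Trace:
`y = 8` → y = 8
`total = 26` → total = 26
`count = 17` → count = 17
`flag = (y > total) or (total > count and y < count)` → flag = True
So flag = True

Answer: True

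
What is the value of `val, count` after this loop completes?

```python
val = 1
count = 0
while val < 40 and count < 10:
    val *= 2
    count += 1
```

Double until >= 40 or 10 iterations
`val, count` takes the values: (1, 0) → (2, 0) → (2, 1) → (4, 1) → (4, 2) → (8, 2) → (8, 3) → (16, 3) → (16, 4) → (32, 4) → (32, 5) → (64, 5) → (64, 6)

Answer: 64, 6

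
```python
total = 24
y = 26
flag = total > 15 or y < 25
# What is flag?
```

Trace:
`total = 24` → total = 24
`y = 26` → y = 26
`flag = total > 15 or y < 25` → flag = True
So flag = True

Answer: True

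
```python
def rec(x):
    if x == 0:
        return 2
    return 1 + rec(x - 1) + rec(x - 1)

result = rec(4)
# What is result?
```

rec(x) = 1 + 2·rec(x-1), rec(0)=2. Closed form: (2+1)·2^4 - 1 = 47.

Answer: 47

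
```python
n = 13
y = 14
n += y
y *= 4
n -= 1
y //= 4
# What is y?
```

Trace:
`n = 13` → n = 13
`y = 14` → y = 14
`n += y` → n = 27
`y *= 4` → y = 56
`n -= 1` → n = 26
`y //= 4` → y = 14
So y = 14

Answer: 14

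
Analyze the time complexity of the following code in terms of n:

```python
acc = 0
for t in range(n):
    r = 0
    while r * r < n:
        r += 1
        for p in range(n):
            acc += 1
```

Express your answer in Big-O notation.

Each loop level contributes: n × √n × n. Multiplying the contributions gives O(n^2√n).

Answer: O(n^2√n)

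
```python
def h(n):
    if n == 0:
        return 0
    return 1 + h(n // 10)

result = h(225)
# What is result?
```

Count of digits of 225: 3

Answer: 3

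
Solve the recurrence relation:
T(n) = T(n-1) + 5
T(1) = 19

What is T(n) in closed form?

Unrolling: T(n) = T(1) + 5·(n-1) = 19 + 5(n-1) = 5n + 14.

Answer: T(n) = 5n + 14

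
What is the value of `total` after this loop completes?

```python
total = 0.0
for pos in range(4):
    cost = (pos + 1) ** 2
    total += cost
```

Sum of squared losses 1² + 2² + ... + 4²
`total` takes the values: 0.0 → 1.0 → 5.0 → 14.0 → 30.0

Answer: 30.0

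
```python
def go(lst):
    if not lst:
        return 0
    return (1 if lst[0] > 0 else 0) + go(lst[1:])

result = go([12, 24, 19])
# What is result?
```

Count of positive elements in [12, 24, 19] = 3

Answer: 3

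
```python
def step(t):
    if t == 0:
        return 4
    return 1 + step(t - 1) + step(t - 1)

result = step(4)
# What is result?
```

step(t) = 1 + 2·step(t-1), step(0)=4. Closed form: (4+1)·2^4 - 1 = 79.

Answer: 79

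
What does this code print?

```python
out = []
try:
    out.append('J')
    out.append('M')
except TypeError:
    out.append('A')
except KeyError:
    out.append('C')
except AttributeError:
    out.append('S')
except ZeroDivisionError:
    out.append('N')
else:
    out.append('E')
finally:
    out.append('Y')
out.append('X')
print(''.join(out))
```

Execution trace: 'J' (try body) → 'M' (try body, no exception) → 'E' (else) → 'Y' (finally) → 'X' (after the try/except). Output: JMEYX

Answer: JMEYX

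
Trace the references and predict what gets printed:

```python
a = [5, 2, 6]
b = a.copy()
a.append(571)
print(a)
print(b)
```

Key concept: list.copy() creates independent copy.
Step by step:
`a = [5, 2, 6]` → a = [5, 2, 6]
`b = a.copy()` → b = [5, 2, 6]
`a.append(571)` → a = [5, 2, 6, 571]
`print(a)` → prints [5, 2, 6, 571]
`print(b)` → prints [5, 2, 6]

Answer:
[5, 2, 6, 571]
[5, 2, 6]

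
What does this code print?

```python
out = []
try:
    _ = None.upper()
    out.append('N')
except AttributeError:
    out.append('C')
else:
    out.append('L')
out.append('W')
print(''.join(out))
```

Execution trace: 'C' (except AttributeError) → 'W' (after the try/except). Output: CW

Answer: CW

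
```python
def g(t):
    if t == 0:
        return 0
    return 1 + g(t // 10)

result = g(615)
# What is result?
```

Count of digits of 615: 3

Answer: 3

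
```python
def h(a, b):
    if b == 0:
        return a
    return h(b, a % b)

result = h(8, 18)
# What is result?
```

h(8, 18) -> h(18, 8) -> h(8, 2) -> h(2, 0) -> 2

Answer: 2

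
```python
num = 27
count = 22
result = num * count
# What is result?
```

Trace:
`num = 27` → num = 27
`count = 22` → count = 22
`result = num * count` → result = 594
So result = 594

Answer: 594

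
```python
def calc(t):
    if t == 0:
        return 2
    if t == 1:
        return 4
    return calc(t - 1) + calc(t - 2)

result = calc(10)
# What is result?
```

Build up from base cases: calc(0)=2, calc(1)=4, calc(2)=6, calc(3)=10, calc(4)=16, calc(5)=26, calc(6)=42, ..., calc(10)=288

Answer: 288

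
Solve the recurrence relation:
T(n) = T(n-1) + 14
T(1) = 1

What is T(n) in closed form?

Unrolling: T(n) = T(1) + 14·(n-1) = 1 + 14(n-1) = 14n - 13.

Answer: T(n) = 14n - 13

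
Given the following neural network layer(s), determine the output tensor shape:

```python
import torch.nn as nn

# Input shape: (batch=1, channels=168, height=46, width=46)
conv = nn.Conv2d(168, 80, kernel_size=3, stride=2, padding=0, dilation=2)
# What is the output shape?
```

Input: (1, 168, 46, 46) -> Output: (1, 80, 21, 21)

Answer: (1, 80, 21, 21)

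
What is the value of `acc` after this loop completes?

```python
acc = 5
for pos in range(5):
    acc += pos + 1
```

Start at 5, add 1 to 5 = 20
`acc` takes the values: 5 → 6 → 8 → 11 → 15 → 20

Answer: 20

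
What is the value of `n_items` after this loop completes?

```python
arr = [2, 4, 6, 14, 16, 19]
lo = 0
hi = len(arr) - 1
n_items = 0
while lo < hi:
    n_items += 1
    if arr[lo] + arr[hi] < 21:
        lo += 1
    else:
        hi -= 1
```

Steps to find pair summing to 21
`n_items` takes the values: 0 → 1 → 2 → 3 → 4 → 5

Answer: 5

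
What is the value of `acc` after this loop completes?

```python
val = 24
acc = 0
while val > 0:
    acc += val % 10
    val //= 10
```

Sum digits of 24
`acc` takes the values: 0 → 4 → 6

Answer: 6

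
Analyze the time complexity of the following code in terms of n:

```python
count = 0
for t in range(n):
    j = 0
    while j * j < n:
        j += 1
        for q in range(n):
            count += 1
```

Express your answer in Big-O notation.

Each loop level contributes: n × √n × n. Multiplying the contributions gives O(n^2√n).

Answer: O(n^2√n)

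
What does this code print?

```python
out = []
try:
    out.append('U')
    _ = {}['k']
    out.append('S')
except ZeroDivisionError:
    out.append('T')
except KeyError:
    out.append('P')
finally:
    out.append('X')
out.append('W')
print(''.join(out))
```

Execution trace: 'U' (try body) → 'P' (except KeyError) → 'X' (finally) → 'W' (after the try/except). Output: UPXW

Answer: UPXW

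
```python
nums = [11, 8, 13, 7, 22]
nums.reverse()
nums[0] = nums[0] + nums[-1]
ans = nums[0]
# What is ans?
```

Trace:
`nums = [11, 8, 13, 7, 22]` → nums = [11, 8, 13, 7, 22]
`nums.reverse()` → nums = [22, 7, 13, 8, 11]
`nums[0] = nums[0] + nums[-1]` → nums = [33, 7, 13, 8, 11]
`ans = nums[0]` → ans = 33
So ans = 33

Answer: 33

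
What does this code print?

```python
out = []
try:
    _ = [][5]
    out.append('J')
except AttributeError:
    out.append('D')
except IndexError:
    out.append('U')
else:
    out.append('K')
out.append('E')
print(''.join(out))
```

Execution trace: 'U' (except IndexError) → 'E' (after the try/except). Output: UE

Answer: UE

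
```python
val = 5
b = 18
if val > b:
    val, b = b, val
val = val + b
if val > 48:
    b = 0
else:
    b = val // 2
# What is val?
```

Trace:
`val = 5` → val = 5
`b = 18` → b = 18
`if val > b: ...` → val > b is False → no variable changes
`val = val + b` → val = 23
`if val > 48: ...` → val > 48 is False, take else branch → b = 11
So val = 23

Answer: 23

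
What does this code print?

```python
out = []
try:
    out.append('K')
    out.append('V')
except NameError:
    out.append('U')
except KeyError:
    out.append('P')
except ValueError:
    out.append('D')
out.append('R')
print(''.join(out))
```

Execution trace: 'K' (try body) → 'V' (try body, no exception) → 'R' (after the try/except). Output: KVR

Answer: KVR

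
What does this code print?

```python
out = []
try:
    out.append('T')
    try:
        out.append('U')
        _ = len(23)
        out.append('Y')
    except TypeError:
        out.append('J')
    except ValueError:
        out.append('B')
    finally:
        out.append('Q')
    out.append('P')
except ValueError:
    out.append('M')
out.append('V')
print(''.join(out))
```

Execution trace: 'T' (try body) → 'U' (inner try body) → 'J' (inner except TypeError) → 'Q' (inner finally) → 'P' (try body, no exception) → 'V' (after the try/except). Output: TUJQPV

Answer: TUJQPV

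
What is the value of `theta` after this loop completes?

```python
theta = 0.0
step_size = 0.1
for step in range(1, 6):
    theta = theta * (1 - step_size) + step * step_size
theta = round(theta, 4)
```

Moving average with lr=0.1
`theta` takes the values: 0.0 → 0.1 → 0.29 → 0.561 → 0.9049 → 1.31441 → 1.3144

Answer: 1.3144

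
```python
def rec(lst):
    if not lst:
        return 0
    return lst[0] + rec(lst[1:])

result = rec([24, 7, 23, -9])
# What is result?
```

24 + 7 + 23 + (-9) + 0 = 45

Answer: 45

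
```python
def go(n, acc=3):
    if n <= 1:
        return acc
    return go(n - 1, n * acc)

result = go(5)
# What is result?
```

Accumulator trace (n, acc): (5, 3) -> (4, 15) -> (3, 60) -> (2, 180) -> (1, 360) -> return 360

Answer: 360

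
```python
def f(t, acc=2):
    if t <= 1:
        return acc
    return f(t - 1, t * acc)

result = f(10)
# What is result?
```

Accumulator trace (n, acc): (10, 2) -> (9, 20) -> (8, 180) -> (7, 1440) -> (6, 10080) -> (5, 60480) -> (4, 302400) -> (3, 1209600) -> (2, 3628800) -> (1, 7257600) -> return 7257600

Answer: 7257600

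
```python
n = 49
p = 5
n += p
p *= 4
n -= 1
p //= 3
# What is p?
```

Trace:
`n = 49` → n = 49
`p = 5` → p = 5
`n += p` → n = 54
`p *= 4` → p = 20
`n -= 1` → n = 53
`p //= 3` → p = 6
So p = 6

Answer: 6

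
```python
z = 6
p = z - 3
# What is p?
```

Trace:
`z = 6` → z = 6
`p = z - 3` → p = 3
So p = 3

Answer: 3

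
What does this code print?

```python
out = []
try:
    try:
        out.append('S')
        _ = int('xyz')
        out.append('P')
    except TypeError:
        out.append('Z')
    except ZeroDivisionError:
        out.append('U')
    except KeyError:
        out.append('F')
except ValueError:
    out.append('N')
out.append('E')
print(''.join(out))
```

Execution trace: 'S' (try body) → 'N' (outer except ValueError) → 'E' (after the try/except). Output: SNE

Answer: SNE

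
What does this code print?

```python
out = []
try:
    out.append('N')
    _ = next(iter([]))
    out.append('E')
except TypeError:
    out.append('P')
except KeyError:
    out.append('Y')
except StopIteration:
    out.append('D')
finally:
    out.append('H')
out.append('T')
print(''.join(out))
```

Execution trace: 'N' (try body) → 'D' (except StopIteration) → 'H' (finally) → 'T' (after the try/except). Output: NDHT

Answer: NDHT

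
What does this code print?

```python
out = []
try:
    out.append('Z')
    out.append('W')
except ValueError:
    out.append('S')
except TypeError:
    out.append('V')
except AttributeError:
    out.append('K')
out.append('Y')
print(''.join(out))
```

Execution trace: 'Z' (try body) → 'W' (try body, no exception) → 'Y' (after the try/except). Output: ZWY

Answer: ZWY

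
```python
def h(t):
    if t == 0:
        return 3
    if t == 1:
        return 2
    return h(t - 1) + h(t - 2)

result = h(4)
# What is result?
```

Build up from base cases: h(0)=3, h(1)=2, h(2)=5, h(3)=7, h(4)=12

Answer: 12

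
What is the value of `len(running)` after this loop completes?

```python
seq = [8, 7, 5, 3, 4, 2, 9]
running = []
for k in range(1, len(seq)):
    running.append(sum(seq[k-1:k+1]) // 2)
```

Number of 2-element averages
`running` takes the values: [] → [7] → [7, 6] → [7, 6, 4] → [7, 6, 4, 3] → [7, 6, 4, 3, 3] → [7, 6, 4, 3, 3, 5]
So `len(running)` = 6

Answer: 6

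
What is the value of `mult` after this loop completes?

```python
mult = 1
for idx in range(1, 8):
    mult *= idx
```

7! = 5040
`mult` takes the values: 1 → 2 → 6 → 24 → 120 → 720 → 5040

Answer: 5040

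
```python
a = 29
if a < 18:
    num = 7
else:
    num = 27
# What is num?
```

Trace:
`a = 29` → a = 29
`if a < 18: ...` → a < 18 is False, take else branch → num = 27
So num = 27

Answer: 27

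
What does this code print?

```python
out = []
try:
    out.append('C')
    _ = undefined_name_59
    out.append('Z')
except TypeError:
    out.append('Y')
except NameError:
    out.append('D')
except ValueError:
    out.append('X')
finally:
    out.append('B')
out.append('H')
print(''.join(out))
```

Execution trace: 'C' (try body) → 'D' (except NameError) → 'B' (finally) → 'H' (after the try/except). Output: CDBH

Answer: CDBH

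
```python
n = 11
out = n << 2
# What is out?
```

Trace:
`n = 11` → n = 11
`out = n << 2` → out = 44
So out = 44

Answer: 44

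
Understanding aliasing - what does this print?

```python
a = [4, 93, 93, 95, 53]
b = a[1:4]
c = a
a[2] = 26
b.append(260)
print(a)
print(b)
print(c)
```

Key concept: slice vs alias.
Step by step:
`a = [4, 93, 93, 95, 53]` → a = [4, 93, 93, 95, 53]
`b = a[1:4]` → b = [93, 93, 95]
`c = a` → c = [4, 93, 93, 95, 53] (same object as a)
`a[2] = 26` → a = [4, 93, 26, 95, 53] (same object as c); c = [4, 93, 26, 95, 53] (same object as a)
`b.append(260)` → b = [93, 93, 95, 260]
`print(a)` → prints [4, 93, 26, 95, 53]
`print(b)` → prints [93, 93, 95, 260]
`print(c)` → prints [4, 93, 26, 95, 53]

Answer:
[4, 93, 26, 95, 53]
[93, 93, 95, 260]
[4, 93, 26, 95, 53]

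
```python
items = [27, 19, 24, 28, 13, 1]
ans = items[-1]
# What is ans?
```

Trace:
`items = [27, 19, 24, 28, 13, 1]` → items = [27, 19, 24, 28, 13, 1]
`ans = items[-1]` → ans = 1
So ans = 1

Answer: 1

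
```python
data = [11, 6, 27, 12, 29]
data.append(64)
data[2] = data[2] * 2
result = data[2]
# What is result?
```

Trace:
`data = [11, 6, 27, 12, 29]` → data = [11, 6, 27, 12, 29]
`data.append(64)` → data = [11, 6, 27, 12, 29, 64]
`data[2] = data[2] * 2` → data = [11, 6, 54, 12, 29, 64]
`result = data[2]` → result = 54
So result = 54

Answer: 54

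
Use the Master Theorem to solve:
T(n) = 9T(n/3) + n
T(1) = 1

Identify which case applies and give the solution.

a=9, b=3, f(n)=n. log_3(9) = 2. Since c=1 < 2, Case 1 applies: T(n) = Θ(n^log_b(a)) = O(n^2).

Answer: O(n^2) - Case 1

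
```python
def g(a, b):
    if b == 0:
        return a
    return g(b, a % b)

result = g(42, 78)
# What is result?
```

g(42, 78) -> g(78, 42) -> g(42, 36) -> g(36, 6) -> g(6, 0) -> 6

Answer: 6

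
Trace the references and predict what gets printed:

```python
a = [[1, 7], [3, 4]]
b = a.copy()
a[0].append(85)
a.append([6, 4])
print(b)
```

Key concept: shallow copy with nested lists.
Step by step:
`a = [[1, 7], [3, 4]]` → a = [[1, 7], [3, 4]]
`b = a.copy()` → b = [[1, 7], [3, 4]]
`a[0].append(85)` → a = [[1, 7, 85], [3, 4]]; b = [[1, 7, 85], [3, 4]]
`a.append([6, 4])` → a = [[1, 7, 85], [3, 4], [6, 4]]
`print(b)` → prints [[1, 7, 85], [3, 4]]

Answer: [[1, 7, 85], [3, 4]]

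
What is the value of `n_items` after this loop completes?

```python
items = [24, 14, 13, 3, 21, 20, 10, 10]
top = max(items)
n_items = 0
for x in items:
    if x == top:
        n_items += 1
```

Count of max value 24 in [24, 14, 13, 3, 21, 20, 10, 10]
`n_items` takes the values: 0 → 1

Answer: 1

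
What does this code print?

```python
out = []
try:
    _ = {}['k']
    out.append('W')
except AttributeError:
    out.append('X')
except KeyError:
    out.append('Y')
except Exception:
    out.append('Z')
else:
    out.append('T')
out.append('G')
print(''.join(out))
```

Execution trace: 'Y' (except KeyError) → 'G' (after the try/except). Output: YG

Answer: YG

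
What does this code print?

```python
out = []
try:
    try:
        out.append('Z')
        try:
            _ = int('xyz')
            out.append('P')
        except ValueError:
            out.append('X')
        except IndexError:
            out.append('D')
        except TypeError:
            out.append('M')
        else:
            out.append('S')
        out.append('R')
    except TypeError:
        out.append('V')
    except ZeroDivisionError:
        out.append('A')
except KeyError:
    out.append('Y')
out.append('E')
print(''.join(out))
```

Execution trace: 'Z' (try body) → 'X' (inner except ValueError) → 'R' (try body, no exception) → 'E' (after the try/except). Output: ZXRE

Answer: ZXRE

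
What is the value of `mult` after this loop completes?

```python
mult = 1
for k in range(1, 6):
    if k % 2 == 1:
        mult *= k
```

Product of odd numbers 1 to 5
`mult` takes the values: 1 → 3 → 15

Answer: 15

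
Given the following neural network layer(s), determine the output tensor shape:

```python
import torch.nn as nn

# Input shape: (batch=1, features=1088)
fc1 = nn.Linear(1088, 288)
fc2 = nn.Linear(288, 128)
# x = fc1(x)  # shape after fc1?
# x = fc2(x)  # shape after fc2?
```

Input: (1, 1088) -> after fc1: (1, 288) -> Output: (1, 128)

Answer: (1, 128)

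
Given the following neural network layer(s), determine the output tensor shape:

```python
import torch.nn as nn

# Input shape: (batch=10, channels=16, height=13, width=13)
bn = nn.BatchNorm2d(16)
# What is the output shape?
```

Input: (10, 16, 13, 13) -> Output: (10, 16, 13, 13)

Answer: (10, 16, 13, 13)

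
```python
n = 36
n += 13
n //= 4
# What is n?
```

Trace:
`n = 36` → n = 36
`n += 13` → n = 49
`n //= 4` → n = 12
So n = 12

Answer: 12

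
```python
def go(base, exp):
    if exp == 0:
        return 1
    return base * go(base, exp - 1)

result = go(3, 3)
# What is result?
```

go(3, 3) = 3 * 3 * 3 = 27

Answer: 27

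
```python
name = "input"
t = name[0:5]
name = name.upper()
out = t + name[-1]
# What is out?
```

Trace:
`name = "input"` → name = 'input'
`t = name[0:5]` → t = 'input'
`name = name.upper()` → name = 'INPUT'
`out = t + name[-1]` → out = 'inputT'
So out = 'inputT'

Answer: 'inputT'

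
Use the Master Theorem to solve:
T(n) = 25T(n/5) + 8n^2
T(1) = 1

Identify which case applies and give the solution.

a=25, b=5, f(n)=8n^2. log_5(25) = 2. Since c=2 = 2, Case 2 applies: T(n) = Θ(n^log_b(a) · log n) = O(n^2 log n).

Answer: O(n^2 log n) - Case 2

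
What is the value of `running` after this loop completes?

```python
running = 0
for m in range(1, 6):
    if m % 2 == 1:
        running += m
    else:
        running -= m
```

Add odd, subtract even
`running` takes the values: 0 → 1 → -1 → 2 → -2 → 3

Answer: 3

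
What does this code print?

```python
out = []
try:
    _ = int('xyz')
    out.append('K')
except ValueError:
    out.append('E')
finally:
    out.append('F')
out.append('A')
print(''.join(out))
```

Execution trace: 'E' (except ValueError) → 'F' (finally) → 'A' (after the try/except). Output: EFA

Answer: EFA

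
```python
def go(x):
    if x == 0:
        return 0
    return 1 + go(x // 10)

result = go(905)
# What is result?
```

Count of digits of 905: 3

Answer: 3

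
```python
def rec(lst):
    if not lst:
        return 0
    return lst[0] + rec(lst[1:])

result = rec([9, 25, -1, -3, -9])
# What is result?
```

9 + 25 + (-1) + (-3) + (-9) + 0 = 21

Answer: 21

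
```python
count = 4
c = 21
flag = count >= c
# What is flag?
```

Trace:
`count = 4` → count = 4
`c = 21` → c = 21
`flag = count >= c` → flag = False
So flag = False

Answer: False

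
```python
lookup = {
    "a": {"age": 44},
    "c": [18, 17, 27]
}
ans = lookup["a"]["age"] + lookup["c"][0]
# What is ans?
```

Trace:
`lookup = { ...` → lookup = {'a': {'age': 44}, 'c': [18, 17, 27]}
`ans = lookup["a"]["age"] + lookup["c"][0]` → ans = 62
So ans = 62

Answer: 62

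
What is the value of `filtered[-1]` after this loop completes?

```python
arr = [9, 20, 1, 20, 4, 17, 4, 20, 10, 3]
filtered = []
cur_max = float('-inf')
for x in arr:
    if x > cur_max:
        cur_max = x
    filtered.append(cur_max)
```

Running max ends at 20
`filtered` takes the values: [] → [9] → [9, 20] → [9, 20, 20] → [9, 20, 20, 20] → [9, 20, 20, 20, 20] → [9, 20, 20, 20, 20, 20] → [9, 20, 20, 20, 20, 20, 20] → [9, 20, 20, 20, 20, 20, 20, 20] → [9, 20, 20, 20, 20, 20, 20, 20, 20] → [9, 20, 20, 20, 20, 20, 20, 20, 20, 20]
So `filtered[-1]` = 20

Answer: 20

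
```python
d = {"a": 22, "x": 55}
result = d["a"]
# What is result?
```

Trace:
`d = {"a": 22, "x": 55}` → d = {'a': 22, 'x': 55}
`result = d["a"]` → result = 22
So result = 22

Answer: 22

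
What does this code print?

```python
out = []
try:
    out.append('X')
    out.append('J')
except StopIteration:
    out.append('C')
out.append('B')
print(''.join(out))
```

Execution trace: 'X' (try body) → 'J' (try body, no exception) → 'B' (after the try/except). Output: XJB

Answer: XJB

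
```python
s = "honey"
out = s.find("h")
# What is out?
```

Trace:
`s = "honey"` → s = 'honey'
`out = s.find("h")` → out = 0
So out = 0

Answer: 0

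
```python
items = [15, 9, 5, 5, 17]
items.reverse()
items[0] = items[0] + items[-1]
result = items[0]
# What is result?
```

Trace:
`items = [15, 9, 5, 5, 17]` → items = [15, 9, 5, 5, 17]
`items.reverse()` → items = [17, 5, 5, 9, 15]
`items[0] = items[0] + items[-1]` → items = [32, 5, 5, 9, 15]
`result = items[0]` → result = 32
So result = 32

Answer: 32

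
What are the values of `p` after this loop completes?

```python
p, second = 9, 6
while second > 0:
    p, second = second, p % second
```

GCD of 9 and 6
`p` takes the values: 9 → 6 → 3

Answer: 3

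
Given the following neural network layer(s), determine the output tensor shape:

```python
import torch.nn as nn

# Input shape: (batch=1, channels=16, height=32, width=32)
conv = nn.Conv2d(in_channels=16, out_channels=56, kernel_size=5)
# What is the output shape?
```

Input: (1, 16, 32, 32) -> Output: (1, 56, 28, 28)

Answer: (1, 56, 28, 28)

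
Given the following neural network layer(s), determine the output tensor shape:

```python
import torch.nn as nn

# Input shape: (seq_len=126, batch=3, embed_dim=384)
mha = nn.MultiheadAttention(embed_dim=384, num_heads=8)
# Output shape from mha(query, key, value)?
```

Input: (126, 3, 384) -> Output: (126, 3, 384)

Answer: (126, 3, 384)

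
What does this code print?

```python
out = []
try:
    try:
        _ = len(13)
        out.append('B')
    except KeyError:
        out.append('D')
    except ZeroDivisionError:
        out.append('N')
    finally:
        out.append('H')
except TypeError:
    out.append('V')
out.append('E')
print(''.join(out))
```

Execution trace: 'H' (finally) → 'V' (outer except TypeError) → 'E' (after the try/except). Output: HVE

Answer: HVE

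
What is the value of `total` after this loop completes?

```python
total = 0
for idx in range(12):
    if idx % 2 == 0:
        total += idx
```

Sum of even numbers 0 to 11
`total` takes the values: 0 → 2 → 6 → 12 → 20 → 30

Answer: 30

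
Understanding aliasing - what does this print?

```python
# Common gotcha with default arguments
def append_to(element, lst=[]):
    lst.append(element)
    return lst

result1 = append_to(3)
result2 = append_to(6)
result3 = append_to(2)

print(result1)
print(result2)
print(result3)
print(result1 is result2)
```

Key concept: mutable default argument gotcha.
Step by step:
`result1 = append_to(3)` → result1 = [3]
`result2 = append_to(6)` → result1 = [3, 6] (same object as result2); result2 = [3, 6] (same object as result1)
`result3 = append_to(2)` → result1 = [3, 6, 2] (same object as result2, result3); result2 = [3, 6, 2] (same object as result1, result3); result3 = [3, 6, 2] (same object as result1, result2)
`print(result1)` → prints [3, 6, 2]
`print(result2)` → prints [3, 6, 2]
`print(result3)` → prints [3, 6, 2]
`print(result1 is result2)` → prints True

Answer:
[3, 6, 2]
[3, 6, 2]
[3, 6, 2]
True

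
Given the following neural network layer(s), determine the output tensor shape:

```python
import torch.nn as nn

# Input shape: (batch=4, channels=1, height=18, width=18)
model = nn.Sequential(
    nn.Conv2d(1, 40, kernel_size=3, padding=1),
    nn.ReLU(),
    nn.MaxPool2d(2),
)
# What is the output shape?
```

Input: (4, 1, 18, 18) -> after Conv2d: (4, 40, 18, 18) -> after ReLU: (4, 40, 18, 18) -> Output: (4, 40, 9, 9)

Answer: (4, 40, 9, 9)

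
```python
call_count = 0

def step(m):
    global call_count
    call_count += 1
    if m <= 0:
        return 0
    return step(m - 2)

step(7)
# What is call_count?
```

Linear recursion stepping by 2: 5 calls from m=7 down to ≤0.

Answer: 5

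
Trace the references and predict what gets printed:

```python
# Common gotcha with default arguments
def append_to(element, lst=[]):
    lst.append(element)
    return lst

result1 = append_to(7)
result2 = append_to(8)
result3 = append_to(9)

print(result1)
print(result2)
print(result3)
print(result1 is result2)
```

Key concept: mutable default argument gotcha.
Step by step:
`result1 = append_to(7)` → result1 = [7]
`result2 = append_to(8)` → result1 = [7, 8] (same object as result2); result2 = [7, 8] (same object as result1)
`result3 = append_to(9)` → result1 = [7, 8, 9] (same object as result2, result3); result2 = [7, 8, 9] (same object as result1, result3); result3 = [7, 8, 9] (same object as result1, result2)
`print(result1)` → prints [7, 8, 9]
`print(result2)` → prints [7, 8, 9]
`print(result3)` → prints [7, 8, 9]
`print(result1 is result2)` → prints True

Answer:
[7, 8, 9]
[7, 8, 9]
[7, 8, 9]
True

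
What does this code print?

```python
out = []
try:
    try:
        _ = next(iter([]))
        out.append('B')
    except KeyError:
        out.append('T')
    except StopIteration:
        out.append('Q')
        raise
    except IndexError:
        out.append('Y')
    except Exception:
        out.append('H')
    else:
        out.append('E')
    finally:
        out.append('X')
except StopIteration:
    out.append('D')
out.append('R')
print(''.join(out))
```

Execution trace: 'Q' (inner except StopIteration) → 'X' (inner finally) → 'D' (outer except StopIteration) → 'R' (after the try/except). Output: QXDR

Answer: QXDR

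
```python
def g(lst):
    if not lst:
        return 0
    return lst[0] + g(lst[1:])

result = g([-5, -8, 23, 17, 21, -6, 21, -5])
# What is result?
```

(-5) + (-8) + 23 + 17 + 21 + (-6) + 21 + (-5) + 0 = 58

Answer: 58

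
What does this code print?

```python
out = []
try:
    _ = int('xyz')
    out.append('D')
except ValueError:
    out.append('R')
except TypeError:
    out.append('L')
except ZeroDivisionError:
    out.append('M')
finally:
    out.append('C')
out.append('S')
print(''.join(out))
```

Execution trace: 'R' (except ValueError) → 'C' (finally) → 'S' (after the try/except). Output: RCS

Answer: RCS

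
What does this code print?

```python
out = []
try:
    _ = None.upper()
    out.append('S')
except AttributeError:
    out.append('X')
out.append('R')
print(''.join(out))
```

Execution trace: 'X' (except AttributeError) → 'R' (after the try/except). Output: XR

Answer: XR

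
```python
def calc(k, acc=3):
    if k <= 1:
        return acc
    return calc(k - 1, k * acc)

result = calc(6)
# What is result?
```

Accumulator trace (n, acc): (6, 3) -> (5, 18) -> (4, 90) -> (3, 360) -> (2, 1080) -> (1, 2160) -> return 2160

Answer: 2160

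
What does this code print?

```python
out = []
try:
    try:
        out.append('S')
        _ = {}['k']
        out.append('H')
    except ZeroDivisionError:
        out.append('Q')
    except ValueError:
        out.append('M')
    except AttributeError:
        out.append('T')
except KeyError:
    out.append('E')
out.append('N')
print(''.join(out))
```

Execution trace: 'S' (try body) → 'E' (outer except KeyError) → 'N' (after the try/except). Output: SEN

Answer: SEN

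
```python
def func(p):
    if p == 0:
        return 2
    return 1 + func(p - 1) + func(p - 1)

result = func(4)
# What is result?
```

func(p) = 1 + 2·func(p-1), func(0)=2. Closed form: (2+1)·2^4 - 1 = 47.

Answer: 47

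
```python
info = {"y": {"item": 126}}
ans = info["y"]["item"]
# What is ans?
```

Trace:
`info = {"y": {"item": 126}}` → info = {'y': {'item': 126}}
`ans = info["y"]["item"]` → ans = 126
So ans = 126

Answer: 126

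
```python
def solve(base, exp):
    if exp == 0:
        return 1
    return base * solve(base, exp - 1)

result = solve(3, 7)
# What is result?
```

solve(3, 7) = 3 * 3 * 3 * 3 * 3 * 3 * 3 = 2187

Answer: 2187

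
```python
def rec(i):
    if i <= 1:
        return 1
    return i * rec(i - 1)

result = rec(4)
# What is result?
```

rec(4) = 4 * 3 * 2 * 1 = 24

Answer: 24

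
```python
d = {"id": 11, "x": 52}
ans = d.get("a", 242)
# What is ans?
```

Trace:
`d = {"id": 11, "x": 52}` → d = {'id': 11, 'x': 52}
`ans = d.get("a", 242)` → ans = 242
So ans = 242

Answer: 242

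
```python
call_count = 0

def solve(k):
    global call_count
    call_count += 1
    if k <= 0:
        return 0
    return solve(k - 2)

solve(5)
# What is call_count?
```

Linear recursion stepping by 2: 4 calls from k=5 down to ≤0.

Answer: 4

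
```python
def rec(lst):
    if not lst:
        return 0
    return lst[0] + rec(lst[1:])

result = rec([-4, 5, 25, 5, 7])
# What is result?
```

(-4) + 5 + 25 + 5 + 7 + 0 = 38

Answer: 38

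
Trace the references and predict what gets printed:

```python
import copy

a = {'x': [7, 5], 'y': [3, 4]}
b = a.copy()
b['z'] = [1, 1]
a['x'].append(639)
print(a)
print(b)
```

Key concept: shallow copy of dict with mutable values.
Step by step:
`a = {'x': [7, 5], 'y': [3, 4]}` → a = {'x': [7, 5], 'y': [3, 4]}
`b = a.copy()` → b = {'x': [7, 5], 'y': [3, 4]}
`b['z'] = [1, 1]` → b = {'x': [7, 5], 'y': [3, 4], 'z': [1, 1]}
`a['x'].append(639)` → a = {'x': [7, 5, 639], 'y': [3, 4]}; b = {'x': [7, 5, 639], 'y': [3, 4], 'z': [1, 1]}
`print(a)` → prints {'x': [7, 5, 639], 'y': [3, 4]}
`print(b)` → prints {'x': [7, 5, 639], 'y': [3, 4], 'z': [1, 1]}

Answer:
{'x': [7, 5, 639], 'y': [3, 4]}
{'x': [7, 5, 639], 'y': [3, 4], 'z': [1, 1]}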